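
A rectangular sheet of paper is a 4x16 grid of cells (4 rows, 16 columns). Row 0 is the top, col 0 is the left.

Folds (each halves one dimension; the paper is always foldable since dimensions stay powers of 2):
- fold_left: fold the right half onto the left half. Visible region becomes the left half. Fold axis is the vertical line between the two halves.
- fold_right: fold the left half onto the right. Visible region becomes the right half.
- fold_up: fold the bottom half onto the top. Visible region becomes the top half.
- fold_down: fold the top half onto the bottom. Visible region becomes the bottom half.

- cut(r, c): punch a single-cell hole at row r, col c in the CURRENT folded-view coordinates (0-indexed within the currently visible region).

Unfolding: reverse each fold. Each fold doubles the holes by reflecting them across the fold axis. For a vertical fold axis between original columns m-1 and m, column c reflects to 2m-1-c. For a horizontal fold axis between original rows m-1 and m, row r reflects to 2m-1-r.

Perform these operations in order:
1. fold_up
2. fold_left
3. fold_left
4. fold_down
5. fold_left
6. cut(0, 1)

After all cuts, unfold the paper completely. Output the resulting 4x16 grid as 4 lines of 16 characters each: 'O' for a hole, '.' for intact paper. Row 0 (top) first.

Op 1 fold_up: fold axis h@2; visible region now rows[0,2) x cols[0,16) = 2x16
Op 2 fold_left: fold axis v@8; visible region now rows[0,2) x cols[0,8) = 2x8
Op 3 fold_left: fold axis v@4; visible region now rows[0,2) x cols[0,4) = 2x4
Op 4 fold_down: fold axis h@1; visible region now rows[1,2) x cols[0,4) = 1x4
Op 5 fold_left: fold axis v@2; visible region now rows[1,2) x cols[0,2) = 1x2
Op 6 cut(0, 1): punch at orig (1,1); cuts so far [(1, 1)]; region rows[1,2) x cols[0,2) = 1x2
Unfold 1 (reflect across v@2): 2 holes -> [(1, 1), (1, 2)]
Unfold 2 (reflect across h@1): 4 holes -> [(0, 1), (0, 2), (1, 1), (1, 2)]
Unfold 3 (reflect across v@4): 8 holes -> [(0, 1), (0, 2), (0, 5), (0, 6), (1, 1), (1, 2), (1, 5), (1, 6)]
Unfold 4 (reflect across v@8): 16 holes -> [(0, 1), (0, 2), (0, 5), (0, 6), (0, 9), (0, 10), (0, 13), (0, 14), (1, 1), (1, 2), (1, 5), (1, 6), (1, 9), (1, 10), (1, 13), (1, 14)]
Unfold 5 (reflect across h@2): 32 holes -> [(0, 1), (0, 2), (0, 5), (0, 6), (0, 9), (0, 10), (0, 13), (0, 14), (1, 1), (1, 2), (1, 5), (1, 6), (1, 9), (1, 10), (1, 13), (1, 14), (2, 1), (2, 2), (2, 5), (2, 6), (2, 9), (2, 10), (2, 13), (2, 14), (3, 1), (3, 2), (3, 5), (3, 6), (3, 9), (3, 10), (3, 13), (3, 14)]

Answer: .OO..OO..OO..OO.
.OO..OO..OO..OO.
.OO..OO..OO..OO.
.OO..OO..OO..OO.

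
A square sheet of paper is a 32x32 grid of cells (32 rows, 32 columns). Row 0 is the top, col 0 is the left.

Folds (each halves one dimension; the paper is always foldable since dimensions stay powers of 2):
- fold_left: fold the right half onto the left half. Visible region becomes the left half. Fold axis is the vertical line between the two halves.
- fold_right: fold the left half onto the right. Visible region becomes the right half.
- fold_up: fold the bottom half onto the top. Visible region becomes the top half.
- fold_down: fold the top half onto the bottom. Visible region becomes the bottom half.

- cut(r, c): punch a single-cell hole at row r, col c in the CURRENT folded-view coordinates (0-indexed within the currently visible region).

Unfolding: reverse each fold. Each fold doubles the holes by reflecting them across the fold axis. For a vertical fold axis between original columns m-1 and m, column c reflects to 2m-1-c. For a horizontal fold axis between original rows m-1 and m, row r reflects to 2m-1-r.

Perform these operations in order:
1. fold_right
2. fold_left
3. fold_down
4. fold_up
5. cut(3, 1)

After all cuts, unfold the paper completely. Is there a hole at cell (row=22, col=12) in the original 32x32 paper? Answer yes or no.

Op 1 fold_right: fold axis v@16; visible region now rows[0,32) x cols[16,32) = 32x16
Op 2 fold_left: fold axis v@24; visible region now rows[0,32) x cols[16,24) = 32x8
Op 3 fold_down: fold axis h@16; visible region now rows[16,32) x cols[16,24) = 16x8
Op 4 fold_up: fold axis h@24; visible region now rows[16,24) x cols[16,24) = 8x8
Op 5 cut(3, 1): punch at orig (19,17); cuts so far [(19, 17)]; region rows[16,24) x cols[16,24) = 8x8
Unfold 1 (reflect across h@24): 2 holes -> [(19, 17), (28, 17)]
Unfold 2 (reflect across h@16): 4 holes -> [(3, 17), (12, 17), (19, 17), (28, 17)]
Unfold 3 (reflect across v@24): 8 holes -> [(3, 17), (3, 30), (12, 17), (12, 30), (19, 17), (19, 30), (28, 17), (28, 30)]
Unfold 4 (reflect across v@16): 16 holes -> [(3, 1), (3, 14), (3, 17), (3, 30), (12, 1), (12, 14), (12, 17), (12, 30), (19, 1), (19, 14), (19, 17), (19, 30), (28, 1), (28, 14), (28, 17), (28, 30)]
Holes: [(3, 1), (3, 14), (3, 17), (3, 30), (12, 1), (12, 14), (12, 17), (12, 30), (19, 1), (19, 14), (19, 17), (19, 30), (28, 1), (28, 14), (28, 17), (28, 30)]

Answer: no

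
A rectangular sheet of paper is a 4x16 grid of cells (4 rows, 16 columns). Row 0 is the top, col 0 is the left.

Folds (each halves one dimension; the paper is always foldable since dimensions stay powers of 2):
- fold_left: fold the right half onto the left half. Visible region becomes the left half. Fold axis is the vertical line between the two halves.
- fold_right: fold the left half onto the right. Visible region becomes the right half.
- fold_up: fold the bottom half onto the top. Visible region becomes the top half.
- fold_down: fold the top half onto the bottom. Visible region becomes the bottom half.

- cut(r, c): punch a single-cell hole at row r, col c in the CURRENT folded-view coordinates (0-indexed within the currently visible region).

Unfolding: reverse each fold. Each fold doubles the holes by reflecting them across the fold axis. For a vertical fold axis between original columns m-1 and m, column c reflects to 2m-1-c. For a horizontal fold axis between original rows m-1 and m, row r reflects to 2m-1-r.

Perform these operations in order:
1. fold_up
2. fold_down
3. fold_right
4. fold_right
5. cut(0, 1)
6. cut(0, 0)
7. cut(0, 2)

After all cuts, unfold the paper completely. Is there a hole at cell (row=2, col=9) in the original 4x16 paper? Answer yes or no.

Answer: yes

Derivation:
Op 1 fold_up: fold axis h@2; visible region now rows[0,2) x cols[0,16) = 2x16
Op 2 fold_down: fold axis h@1; visible region now rows[1,2) x cols[0,16) = 1x16
Op 3 fold_right: fold axis v@8; visible region now rows[1,2) x cols[8,16) = 1x8
Op 4 fold_right: fold axis v@12; visible region now rows[1,2) x cols[12,16) = 1x4
Op 5 cut(0, 1): punch at orig (1,13); cuts so far [(1, 13)]; region rows[1,2) x cols[12,16) = 1x4
Op 6 cut(0, 0): punch at orig (1,12); cuts so far [(1, 12), (1, 13)]; region rows[1,2) x cols[12,16) = 1x4
Op 7 cut(0, 2): punch at orig (1,14); cuts so far [(1, 12), (1, 13), (1, 14)]; region rows[1,2) x cols[12,16) = 1x4
Unfold 1 (reflect across v@12): 6 holes -> [(1, 9), (1, 10), (1, 11), (1, 12), (1, 13), (1, 14)]
Unfold 2 (reflect across v@8): 12 holes -> [(1, 1), (1, 2), (1, 3), (1, 4), (1, 5), (1, 6), (1, 9), (1, 10), (1, 11), (1, 12), (1, 13), (1, 14)]
Unfold 3 (reflect across h@1): 24 holes -> [(0, 1), (0, 2), (0, 3), (0, 4), (0, 5), (0, 6), (0, 9), (0, 10), (0, 11), (0, 12), (0, 13), (0, 14), (1, 1), (1, 2), (1, 3), (1, 4), (1, 5), (1, 6), (1, 9), (1, 10), (1, 11), (1, 12), (1, 13), (1, 14)]
Unfold 4 (reflect across h@2): 48 holes -> [(0, 1), (0, 2), (0, 3), (0, 4), (0, 5), (0, 6), (0, 9), (0, 10), (0, 11), (0, 12), (0, 13), (0, 14), (1, 1), (1, 2), (1, 3), (1, 4), (1, 5), (1, 6), (1, 9), (1, 10), (1, 11), (1, 12), (1, 13), (1, 14), (2, 1), (2, 2), (2, 3), (2, 4), (2, 5), (2, 6), (2, 9), (2, 10), (2, 11), (2, 12), (2, 13), (2, 14), (3, 1), (3, 2), (3, 3), (3, 4), (3, 5), (3, 6), (3, 9), (3, 10), (3, 11), (3, 12), (3, 13), (3, 14)]
Holes: [(0, 1), (0, 2), (0, 3), (0, 4), (0, 5), (0, 6), (0, 9), (0, 10), (0, 11), (0, 12), (0, 13), (0, 14), (1, 1), (1, 2), (1, 3), (1, 4), (1, 5), (1, 6), (1, 9), (1, 10), (1, 11), (1, 12), (1, 13), (1, 14), (2, 1), (2, 2), (2, 3), (2, 4), (2, 5), (2, 6), (2, 9), (2, 10), (2, 11), (2, 12), (2, 13), (2, 14), (3, 1), (3, 2), (3, 3), (3, 4), (3, 5), (3, 6), (3, 9), (3, 10), (3, 11), (3, 12), (3, 13), (3, 14)]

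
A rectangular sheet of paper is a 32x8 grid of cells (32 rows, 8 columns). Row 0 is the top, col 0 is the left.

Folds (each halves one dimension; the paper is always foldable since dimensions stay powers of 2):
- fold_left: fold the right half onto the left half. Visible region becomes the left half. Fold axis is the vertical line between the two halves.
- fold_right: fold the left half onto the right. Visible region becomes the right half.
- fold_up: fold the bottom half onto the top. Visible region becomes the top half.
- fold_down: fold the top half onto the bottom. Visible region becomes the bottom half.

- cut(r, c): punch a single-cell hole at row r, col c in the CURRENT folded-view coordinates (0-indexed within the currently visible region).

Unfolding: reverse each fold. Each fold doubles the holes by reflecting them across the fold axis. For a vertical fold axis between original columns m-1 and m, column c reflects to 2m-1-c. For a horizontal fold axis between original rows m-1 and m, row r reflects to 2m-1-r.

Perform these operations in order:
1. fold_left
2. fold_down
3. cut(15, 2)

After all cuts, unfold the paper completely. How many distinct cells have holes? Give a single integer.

Op 1 fold_left: fold axis v@4; visible region now rows[0,32) x cols[0,4) = 32x4
Op 2 fold_down: fold axis h@16; visible region now rows[16,32) x cols[0,4) = 16x4
Op 3 cut(15, 2): punch at orig (31,2); cuts so far [(31, 2)]; region rows[16,32) x cols[0,4) = 16x4
Unfold 1 (reflect across h@16): 2 holes -> [(0, 2), (31, 2)]
Unfold 2 (reflect across v@4): 4 holes -> [(0, 2), (0, 5), (31, 2), (31, 5)]

Answer: 4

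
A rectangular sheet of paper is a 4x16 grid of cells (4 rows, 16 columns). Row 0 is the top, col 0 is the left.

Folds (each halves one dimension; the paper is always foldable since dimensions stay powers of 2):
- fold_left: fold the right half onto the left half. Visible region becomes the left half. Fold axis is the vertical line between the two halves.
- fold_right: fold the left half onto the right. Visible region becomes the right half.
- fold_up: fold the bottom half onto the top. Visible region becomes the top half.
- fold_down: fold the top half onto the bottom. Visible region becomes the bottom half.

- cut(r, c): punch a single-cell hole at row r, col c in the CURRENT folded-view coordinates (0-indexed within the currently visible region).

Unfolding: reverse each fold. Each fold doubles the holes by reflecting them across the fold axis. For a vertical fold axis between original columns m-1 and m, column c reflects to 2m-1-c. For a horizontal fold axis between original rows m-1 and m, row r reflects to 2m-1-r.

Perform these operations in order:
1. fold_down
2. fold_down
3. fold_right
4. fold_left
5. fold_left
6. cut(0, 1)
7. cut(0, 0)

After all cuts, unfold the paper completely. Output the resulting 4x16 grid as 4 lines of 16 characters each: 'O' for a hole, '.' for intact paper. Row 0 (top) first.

Answer: OOOOOOOOOOOOOOOO
OOOOOOOOOOOOOOOO
OOOOOOOOOOOOOOOO
OOOOOOOOOOOOOOOO

Derivation:
Op 1 fold_down: fold axis h@2; visible region now rows[2,4) x cols[0,16) = 2x16
Op 2 fold_down: fold axis h@3; visible region now rows[3,4) x cols[0,16) = 1x16
Op 3 fold_right: fold axis v@8; visible region now rows[3,4) x cols[8,16) = 1x8
Op 4 fold_left: fold axis v@12; visible region now rows[3,4) x cols[8,12) = 1x4
Op 5 fold_left: fold axis v@10; visible region now rows[3,4) x cols[8,10) = 1x2
Op 6 cut(0, 1): punch at orig (3,9); cuts so far [(3, 9)]; region rows[3,4) x cols[8,10) = 1x2
Op 7 cut(0, 0): punch at orig (3,8); cuts so far [(3, 8), (3, 9)]; region rows[3,4) x cols[8,10) = 1x2
Unfold 1 (reflect across v@10): 4 holes -> [(3, 8), (3, 9), (3, 10), (3, 11)]
Unfold 2 (reflect across v@12): 8 holes -> [(3, 8), (3, 9), (3, 10), (3, 11), (3, 12), (3, 13), (3, 14), (3, 15)]
Unfold 3 (reflect across v@8): 16 holes -> [(3, 0), (3, 1), (3, 2), (3, 3), (3, 4), (3, 5), (3, 6), (3, 7), (3, 8), (3, 9), (3, 10), (3, 11), (3, 12), (3, 13), (3, 14), (3, 15)]
Unfold 4 (reflect across h@3): 32 holes -> [(2, 0), (2, 1), (2, 2), (2, 3), (2, 4), (2, 5), (2, 6), (2, 7), (2, 8), (2, 9), (2, 10), (2, 11), (2, 12), (2, 13), (2, 14), (2, 15), (3, 0), (3, 1), (3, 2), (3, 3), (3, 4), (3, 5), (3, 6), (3, 7), (3, 8), (3, 9), (3, 10), (3, 11), (3, 12), (3, 13), (3, 14), (3, 15)]
Unfold 5 (reflect across h@2): 64 holes -> [(0, 0), (0, 1), (0, 2), (0, 3), (0, 4), (0, 5), (0, 6), (0, 7), (0, 8), (0, 9), (0, 10), (0, 11), (0, 12), (0, 13), (0, 14), (0, 15), (1, 0), (1, 1), (1, 2), (1, 3), (1, 4), (1, 5), (1, 6), (1, 7), (1, 8), (1, 9), (1, 10), (1, 11), (1, 12), (1, 13), (1, 14), (1, 15), (2, 0), (2, 1), (2, 2), (2, 3), (2, 4), (2, 5), (2, 6), (2, 7), (2, 8), (2, 9), (2, 10), (2, 11), (2, 12), (2, 13), (2, 14), (2, 15), (3, 0), (3, 1), (3, 2), (3, 3), (3, 4), (3, 5), (3, 6), (3, 7), (3, 8), (3, 9), (3, 10), (3, 11), (3, 12), (3, 13), (3, 14), (3, 15)]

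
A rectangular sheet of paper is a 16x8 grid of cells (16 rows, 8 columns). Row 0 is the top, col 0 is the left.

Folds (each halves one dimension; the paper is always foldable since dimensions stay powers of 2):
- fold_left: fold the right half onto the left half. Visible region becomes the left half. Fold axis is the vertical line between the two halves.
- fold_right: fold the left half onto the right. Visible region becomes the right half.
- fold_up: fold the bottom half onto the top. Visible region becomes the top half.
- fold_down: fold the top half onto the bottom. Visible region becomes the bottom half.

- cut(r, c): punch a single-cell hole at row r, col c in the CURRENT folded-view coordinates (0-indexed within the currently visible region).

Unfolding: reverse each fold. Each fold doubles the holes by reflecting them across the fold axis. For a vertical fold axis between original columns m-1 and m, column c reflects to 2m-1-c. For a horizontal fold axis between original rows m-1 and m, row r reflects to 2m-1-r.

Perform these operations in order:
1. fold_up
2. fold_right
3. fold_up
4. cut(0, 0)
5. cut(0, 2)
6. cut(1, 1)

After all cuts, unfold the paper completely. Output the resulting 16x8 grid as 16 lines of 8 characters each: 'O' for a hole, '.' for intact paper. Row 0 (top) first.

Answer: .O.OO.O.
..O..O..
........
........
........
........
..O..O..
.O.OO.O.
.O.OO.O.
..O..O..
........
........
........
........
..O..O..
.O.OO.O.

Derivation:
Op 1 fold_up: fold axis h@8; visible region now rows[0,8) x cols[0,8) = 8x8
Op 2 fold_right: fold axis v@4; visible region now rows[0,8) x cols[4,8) = 8x4
Op 3 fold_up: fold axis h@4; visible region now rows[0,4) x cols[4,8) = 4x4
Op 4 cut(0, 0): punch at orig (0,4); cuts so far [(0, 4)]; region rows[0,4) x cols[4,8) = 4x4
Op 5 cut(0, 2): punch at orig (0,6); cuts so far [(0, 4), (0, 6)]; region rows[0,4) x cols[4,8) = 4x4
Op 6 cut(1, 1): punch at orig (1,5); cuts so far [(0, 4), (0, 6), (1, 5)]; region rows[0,4) x cols[4,8) = 4x4
Unfold 1 (reflect across h@4): 6 holes -> [(0, 4), (0, 6), (1, 5), (6, 5), (7, 4), (7, 6)]
Unfold 2 (reflect across v@4): 12 holes -> [(0, 1), (0, 3), (0, 4), (0, 6), (1, 2), (1, 5), (6, 2), (6, 5), (7, 1), (7, 3), (7, 4), (7, 6)]
Unfold 3 (reflect across h@8): 24 holes -> [(0, 1), (0, 3), (0, 4), (0, 6), (1, 2), (1, 5), (6, 2), (6, 5), (7, 1), (7, 3), (7, 4), (7, 6), (8, 1), (8, 3), (8, 4), (8, 6), (9, 2), (9, 5), (14, 2), (14, 5), (15, 1), (15, 3), (15, 4), (15, 6)]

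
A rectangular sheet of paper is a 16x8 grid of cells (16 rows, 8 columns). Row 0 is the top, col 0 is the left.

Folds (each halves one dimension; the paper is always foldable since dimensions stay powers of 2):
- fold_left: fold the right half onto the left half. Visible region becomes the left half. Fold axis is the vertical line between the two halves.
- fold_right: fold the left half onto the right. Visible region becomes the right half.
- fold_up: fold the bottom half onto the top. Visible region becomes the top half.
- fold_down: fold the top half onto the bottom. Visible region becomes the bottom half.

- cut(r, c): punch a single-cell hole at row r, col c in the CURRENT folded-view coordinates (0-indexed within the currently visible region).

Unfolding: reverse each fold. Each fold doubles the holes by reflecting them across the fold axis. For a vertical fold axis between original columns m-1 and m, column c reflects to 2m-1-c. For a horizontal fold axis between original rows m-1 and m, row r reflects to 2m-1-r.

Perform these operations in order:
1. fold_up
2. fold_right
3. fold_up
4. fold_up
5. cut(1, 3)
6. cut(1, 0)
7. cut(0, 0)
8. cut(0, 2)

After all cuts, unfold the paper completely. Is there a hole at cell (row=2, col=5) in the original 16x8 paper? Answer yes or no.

Op 1 fold_up: fold axis h@8; visible region now rows[0,8) x cols[0,8) = 8x8
Op 2 fold_right: fold axis v@4; visible region now rows[0,8) x cols[4,8) = 8x4
Op 3 fold_up: fold axis h@4; visible region now rows[0,4) x cols[4,8) = 4x4
Op 4 fold_up: fold axis h@2; visible region now rows[0,2) x cols[4,8) = 2x4
Op 5 cut(1, 3): punch at orig (1,7); cuts so far [(1, 7)]; region rows[0,2) x cols[4,8) = 2x4
Op 6 cut(1, 0): punch at orig (1,4); cuts so far [(1, 4), (1, 7)]; region rows[0,2) x cols[4,8) = 2x4
Op 7 cut(0, 0): punch at orig (0,4); cuts so far [(0, 4), (1, 4), (1, 7)]; region rows[0,2) x cols[4,8) = 2x4
Op 8 cut(0, 2): punch at orig (0,6); cuts so far [(0, 4), (0, 6), (1, 4), (1, 7)]; region rows[0,2) x cols[4,8) = 2x4
Unfold 1 (reflect across h@2): 8 holes -> [(0, 4), (0, 6), (1, 4), (1, 7), (2, 4), (2, 7), (3, 4), (3, 6)]
Unfold 2 (reflect across h@4): 16 holes -> [(0, 4), (0, 6), (1, 4), (1, 7), (2, 4), (2, 7), (3, 4), (3, 6), (4, 4), (4, 6), (5, 4), (5, 7), (6, 4), (6, 7), (7, 4), (7, 6)]
Unfold 3 (reflect across v@4): 32 holes -> [(0, 1), (0, 3), (0, 4), (0, 6), (1, 0), (1, 3), (1, 4), (1, 7), (2, 0), (2, 3), (2, 4), (2, 7), (3, 1), (3, 3), (3, 4), (3, 6), (4, 1), (4, 3), (4, 4), (4, 6), (5, 0), (5, 3), (5, 4), (5, 7), (6, 0), (6, 3), (6, 4), (6, 7), (7, 1), (7, 3), (7, 4), (7, 6)]
Unfold 4 (reflect across h@8): 64 holes -> [(0, 1), (0, 3), (0, 4), (0, 6), (1, 0), (1, 3), (1, 4), (1, 7), (2, 0), (2, 3), (2, 4), (2, 7), (3, 1), (3, 3), (3, 4), (3, 6), (4, 1), (4, 3), (4, 4), (4, 6), (5, 0), (5, 3), (5, 4), (5, 7), (6, 0), (6, 3), (6, 4), (6, 7), (7, 1), (7, 3), (7, 4), (7, 6), (8, 1), (8, 3), (8, 4), (8, 6), (9, 0), (9, 3), (9, 4), (9, 7), (10, 0), (10, 3), (10, 4), (10, 7), (11, 1), (11, 3), (11, 4), (11, 6), (12, 1), (12, 3), (12, 4), (12, 6), (13, 0), (13, 3), (13, 4), (13, 7), (14, 0), (14, 3), (14, 4), (14, 7), (15, 1), (15, 3), (15, 4), (15, 6)]
Holes: [(0, 1), (0, 3), (0, 4), (0, 6), (1, 0), (1, 3), (1, 4), (1, 7), (2, 0), (2, 3), (2, 4), (2, 7), (3, 1), (3, 3), (3, 4), (3, 6), (4, 1), (4, 3), (4, 4), (4, 6), (5, 0), (5, 3), (5, 4), (5, 7), (6, 0), (6, 3), (6, 4), (6, 7), (7, 1), (7, 3), (7, 4), (7, 6), (8, 1), (8, 3), (8, 4), (8, 6), (9, 0), (9, 3), (9, 4), (9, 7), (10, 0), (10, 3), (10, 4), (10, 7), (11, 1), (11, 3), (11, 4), (11, 6), (12, 1), (12, 3), (12, 4), (12, 6), (13, 0), (13, 3), (13, 4), (13, 7), (14, 0), (14, 3), (14, 4), (14, 7), (15, 1), (15, 3), (15, 4), (15, 6)]

Answer: no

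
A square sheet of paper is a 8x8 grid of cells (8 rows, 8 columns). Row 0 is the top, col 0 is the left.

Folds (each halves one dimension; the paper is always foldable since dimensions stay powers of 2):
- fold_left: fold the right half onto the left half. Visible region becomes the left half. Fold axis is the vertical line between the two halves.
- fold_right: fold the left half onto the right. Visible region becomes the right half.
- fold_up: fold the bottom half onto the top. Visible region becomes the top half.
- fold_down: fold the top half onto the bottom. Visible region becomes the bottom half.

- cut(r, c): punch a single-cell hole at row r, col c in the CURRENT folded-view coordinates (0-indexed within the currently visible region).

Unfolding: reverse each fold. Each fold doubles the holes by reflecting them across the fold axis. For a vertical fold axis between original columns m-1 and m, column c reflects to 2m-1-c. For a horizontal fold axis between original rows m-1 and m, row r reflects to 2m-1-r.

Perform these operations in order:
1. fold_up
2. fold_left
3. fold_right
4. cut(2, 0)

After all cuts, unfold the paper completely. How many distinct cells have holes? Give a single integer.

Op 1 fold_up: fold axis h@4; visible region now rows[0,4) x cols[0,8) = 4x8
Op 2 fold_left: fold axis v@4; visible region now rows[0,4) x cols[0,4) = 4x4
Op 3 fold_right: fold axis v@2; visible region now rows[0,4) x cols[2,4) = 4x2
Op 4 cut(2, 0): punch at orig (2,2); cuts so far [(2, 2)]; region rows[0,4) x cols[2,4) = 4x2
Unfold 1 (reflect across v@2): 2 holes -> [(2, 1), (2, 2)]
Unfold 2 (reflect across v@4): 4 holes -> [(2, 1), (2, 2), (2, 5), (2, 6)]
Unfold 3 (reflect across h@4): 8 holes -> [(2, 1), (2, 2), (2, 5), (2, 6), (5, 1), (5, 2), (5, 5), (5, 6)]

Answer: 8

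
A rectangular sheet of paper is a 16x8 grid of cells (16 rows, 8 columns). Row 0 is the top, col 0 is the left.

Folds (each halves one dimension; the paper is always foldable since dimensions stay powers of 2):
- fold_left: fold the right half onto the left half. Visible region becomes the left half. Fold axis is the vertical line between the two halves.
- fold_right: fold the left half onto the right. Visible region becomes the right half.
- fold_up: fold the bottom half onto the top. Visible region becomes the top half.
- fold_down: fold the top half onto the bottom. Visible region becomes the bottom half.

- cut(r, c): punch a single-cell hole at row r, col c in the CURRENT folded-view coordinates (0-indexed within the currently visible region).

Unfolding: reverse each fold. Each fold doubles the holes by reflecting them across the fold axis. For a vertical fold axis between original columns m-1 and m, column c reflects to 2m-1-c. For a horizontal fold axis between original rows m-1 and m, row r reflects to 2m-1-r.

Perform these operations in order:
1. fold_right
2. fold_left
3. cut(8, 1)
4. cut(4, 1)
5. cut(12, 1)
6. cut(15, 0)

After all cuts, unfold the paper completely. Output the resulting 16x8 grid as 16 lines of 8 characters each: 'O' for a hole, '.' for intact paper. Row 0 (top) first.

Op 1 fold_right: fold axis v@4; visible region now rows[0,16) x cols[4,8) = 16x4
Op 2 fold_left: fold axis v@6; visible region now rows[0,16) x cols[4,6) = 16x2
Op 3 cut(8, 1): punch at orig (8,5); cuts so far [(8, 5)]; region rows[0,16) x cols[4,6) = 16x2
Op 4 cut(4, 1): punch at orig (4,5); cuts so far [(4, 5), (8, 5)]; region rows[0,16) x cols[4,6) = 16x2
Op 5 cut(12, 1): punch at orig (12,5); cuts so far [(4, 5), (8, 5), (12, 5)]; region rows[0,16) x cols[4,6) = 16x2
Op 6 cut(15, 0): punch at orig (15,4); cuts so far [(4, 5), (8, 5), (12, 5), (15, 4)]; region rows[0,16) x cols[4,6) = 16x2
Unfold 1 (reflect across v@6): 8 holes -> [(4, 5), (4, 6), (8, 5), (8, 6), (12, 5), (12, 6), (15, 4), (15, 7)]
Unfold 2 (reflect across v@4): 16 holes -> [(4, 1), (4, 2), (4, 5), (4, 6), (8, 1), (8, 2), (8, 5), (8, 6), (12, 1), (12, 2), (12, 5), (12, 6), (15, 0), (15, 3), (15, 4), (15, 7)]

Answer: ........
........
........
........
.OO..OO.
........
........
........
.OO..OO.
........
........
........
.OO..OO.
........
........
O..OO..O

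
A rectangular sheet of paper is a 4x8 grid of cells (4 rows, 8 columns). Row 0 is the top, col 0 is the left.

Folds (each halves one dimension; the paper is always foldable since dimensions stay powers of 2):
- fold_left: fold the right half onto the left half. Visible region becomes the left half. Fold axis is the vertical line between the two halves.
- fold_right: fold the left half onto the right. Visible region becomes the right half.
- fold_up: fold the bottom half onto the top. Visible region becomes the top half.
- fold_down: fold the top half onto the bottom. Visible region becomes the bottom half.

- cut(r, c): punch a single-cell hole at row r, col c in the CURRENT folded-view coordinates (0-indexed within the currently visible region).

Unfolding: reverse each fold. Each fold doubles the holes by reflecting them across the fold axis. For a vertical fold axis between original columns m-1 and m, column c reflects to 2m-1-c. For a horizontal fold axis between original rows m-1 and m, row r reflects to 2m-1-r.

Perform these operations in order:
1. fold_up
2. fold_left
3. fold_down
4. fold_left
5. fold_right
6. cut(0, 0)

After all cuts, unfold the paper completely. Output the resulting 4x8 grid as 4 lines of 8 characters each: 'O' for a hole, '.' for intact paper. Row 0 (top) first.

Op 1 fold_up: fold axis h@2; visible region now rows[0,2) x cols[0,8) = 2x8
Op 2 fold_left: fold axis v@4; visible region now rows[0,2) x cols[0,4) = 2x4
Op 3 fold_down: fold axis h@1; visible region now rows[1,2) x cols[0,4) = 1x4
Op 4 fold_left: fold axis v@2; visible region now rows[1,2) x cols[0,2) = 1x2
Op 5 fold_right: fold axis v@1; visible region now rows[1,2) x cols[1,2) = 1x1
Op 6 cut(0, 0): punch at orig (1,1); cuts so far [(1, 1)]; region rows[1,2) x cols[1,2) = 1x1
Unfold 1 (reflect across v@1): 2 holes -> [(1, 0), (1, 1)]
Unfold 2 (reflect across v@2): 4 holes -> [(1, 0), (1, 1), (1, 2), (1, 3)]
Unfold 3 (reflect across h@1): 8 holes -> [(0, 0), (0, 1), (0, 2), (0, 3), (1, 0), (1, 1), (1, 2), (1, 3)]
Unfold 4 (reflect across v@4): 16 holes -> [(0, 0), (0, 1), (0, 2), (0, 3), (0, 4), (0, 5), (0, 6), (0, 7), (1, 0), (1, 1), (1, 2), (1, 3), (1, 4), (1, 5), (1, 6), (1, 7)]
Unfold 5 (reflect across h@2): 32 holes -> [(0, 0), (0, 1), (0, 2), (0, 3), (0, 4), (0, 5), (0, 6), (0, 7), (1, 0), (1, 1), (1, 2), (1, 3), (1, 4), (1, 5), (1, 6), (1, 7), (2, 0), (2, 1), (2, 2), (2, 3), (2, 4), (2, 5), (2, 6), (2, 7), (3, 0), (3, 1), (3, 2), (3, 3), (3, 4), (3, 5), (3, 6), (3, 7)]

Answer: OOOOOOOO
OOOOOOOO
OOOOOOOO
OOOOOOOO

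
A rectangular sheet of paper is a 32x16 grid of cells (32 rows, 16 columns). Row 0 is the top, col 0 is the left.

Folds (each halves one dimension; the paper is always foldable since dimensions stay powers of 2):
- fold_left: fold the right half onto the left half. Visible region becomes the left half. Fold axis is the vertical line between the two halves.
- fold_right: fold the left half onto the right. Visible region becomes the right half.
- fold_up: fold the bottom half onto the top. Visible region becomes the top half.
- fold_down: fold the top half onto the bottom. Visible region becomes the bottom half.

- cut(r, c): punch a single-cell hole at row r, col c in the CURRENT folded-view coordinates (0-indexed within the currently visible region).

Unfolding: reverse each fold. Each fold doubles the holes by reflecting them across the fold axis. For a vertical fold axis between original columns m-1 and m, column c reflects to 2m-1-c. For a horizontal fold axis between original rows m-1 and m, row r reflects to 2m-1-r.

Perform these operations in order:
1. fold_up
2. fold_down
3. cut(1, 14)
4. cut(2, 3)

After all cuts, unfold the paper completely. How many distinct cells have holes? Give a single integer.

Answer: 8

Derivation:
Op 1 fold_up: fold axis h@16; visible region now rows[0,16) x cols[0,16) = 16x16
Op 2 fold_down: fold axis h@8; visible region now rows[8,16) x cols[0,16) = 8x16
Op 3 cut(1, 14): punch at orig (9,14); cuts so far [(9, 14)]; region rows[8,16) x cols[0,16) = 8x16
Op 4 cut(2, 3): punch at orig (10,3); cuts so far [(9, 14), (10, 3)]; region rows[8,16) x cols[0,16) = 8x16
Unfold 1 (reflect across h@8): 4 holes -> [(5, 3), (6, 14), (9, 14), (10, 3)]
Unfold 2 (reflect across h@16): 8 holes -> [(5, 3), (6, 14), (9, 14), (10, 3), (21, 3), (22, 14), (25, 14), (26, 3)]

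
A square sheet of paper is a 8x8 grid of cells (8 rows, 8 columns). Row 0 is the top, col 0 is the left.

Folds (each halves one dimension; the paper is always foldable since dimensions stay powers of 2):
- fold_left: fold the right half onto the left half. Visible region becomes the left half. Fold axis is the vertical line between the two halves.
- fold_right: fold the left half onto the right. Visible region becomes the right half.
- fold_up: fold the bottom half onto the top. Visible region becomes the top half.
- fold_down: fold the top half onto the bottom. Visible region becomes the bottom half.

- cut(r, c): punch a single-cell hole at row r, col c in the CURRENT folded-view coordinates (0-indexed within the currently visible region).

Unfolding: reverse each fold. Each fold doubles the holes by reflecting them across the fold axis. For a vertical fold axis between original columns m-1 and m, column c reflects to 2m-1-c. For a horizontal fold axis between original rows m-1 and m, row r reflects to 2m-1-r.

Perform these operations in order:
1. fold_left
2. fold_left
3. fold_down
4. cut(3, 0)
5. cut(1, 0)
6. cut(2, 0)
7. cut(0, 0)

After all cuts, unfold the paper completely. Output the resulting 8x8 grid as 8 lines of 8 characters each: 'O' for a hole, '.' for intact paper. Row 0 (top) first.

Op 1 fold_left: fold axis v@4; visible region now rows[0,8) x cols[0,4) = 8x4
Op 2 fold_left: fold axis v@2; visible region now rows[0,8) x cols[0,2) = 8x2
Op 3 fold_down: fold axis h@4; visible region now rows[4,8) x cols[0,2) = 4x2
Op 4 cut(3, 0): punch at orig (7,0); cuts so far [(7, 0)]; region rows[4,8) x cols[0,2) = 4x2
Op 5 cut(1, 0): punch at orig (5,0); cuts so far [(5, 0), (7, 0)]; region rows[4,8) x cols[0,2) = 4x2
Op 6 cut(2, 0): punch at orig (6,0); cuts so far [(5, 0), (6, 0), (7, 0)]; region rows[4,8) x cols[0,2) = 4x2
Op 7 cut(0, 0): punch at orig (4,0); cuts so far [(4, 0), (5, 0), (6, 0), (7, 0)]; region rows[4,8) x cols[0,2) = 4x2
Unfold 1 (reflect across h@4): 8 holes -> [(0, 0), (1, 0), (2, 0), (3, 0), (4, 0), (5, 0), (6, 0), (7, 0)]
Unfold 2 (reflect across v@2): 16 holes -> [(0, 0), (0, 3), (1, 0), (1, 3), (2, 0), (2, 3), (3, 0), (3, 3), (4, 0), (4, 3), (5, 0), (5, 3), (6, 0), (6, 3), (7, 0), (7, 3)]
Unfold 3 (reflect across v@4): 32 holes -> [(0, 0), (0, 3), (0, 4), (0, 7), (1, 0), (1, 3), (1, 4), (1, 7), (2, 0), (2, 3), (2, 4), (2, 7), (3, 0), (3, 3), (3, 4), (3, 7), (4, 0), (4, 3), (4, 4), (4, 7), (5, 0), (5, 3), (5, 4), (5, 7), (6, 0), (6, 3), (6, 4), (6, 7), (7, 0), (7, 3), (7, 4), (7, 7)]

Answer: O..OO..O
O..OO..O
O..OO..O
O..OO..O
O..OO..O
O..OO..O
O..OO..O
O..OO..O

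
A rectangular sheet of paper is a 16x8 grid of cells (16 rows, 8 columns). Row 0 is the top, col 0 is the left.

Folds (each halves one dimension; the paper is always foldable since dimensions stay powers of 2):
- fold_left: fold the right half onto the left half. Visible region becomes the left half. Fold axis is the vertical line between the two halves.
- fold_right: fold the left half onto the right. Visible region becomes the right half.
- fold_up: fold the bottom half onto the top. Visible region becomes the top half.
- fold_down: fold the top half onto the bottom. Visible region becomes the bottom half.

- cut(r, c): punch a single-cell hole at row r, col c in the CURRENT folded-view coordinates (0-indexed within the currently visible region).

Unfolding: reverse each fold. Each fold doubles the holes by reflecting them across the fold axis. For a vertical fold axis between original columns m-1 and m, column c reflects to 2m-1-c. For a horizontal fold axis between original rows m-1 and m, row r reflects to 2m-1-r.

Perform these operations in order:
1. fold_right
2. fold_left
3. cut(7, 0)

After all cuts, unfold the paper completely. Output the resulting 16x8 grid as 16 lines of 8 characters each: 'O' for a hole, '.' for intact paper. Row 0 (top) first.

Op 1 fold_right: fold axis v@4; visible region now rows[0,16) x cols[4,8) = 16x4
Op 2 fold_left: fold axis v@6; visible region now rows[0,16) x cols[4,6) = 16x2
Op 3 cut(7, 0): punch at orig (7,4); cuts so far [(7, 4)]; region rows[0,16) x cols[4,6) = 16x2
Unfold 1 (reflect across v@6): 2 holes -> [(7, 4), (7, 7)]
Unfold 2 (reflect across v@4): 4 holes -> [(7, 0), (7, 3), (7, 4), (7, 7)]

Answer: ........
........
........
........
........
........
........
O..OO..O
........
........
........
........
........
........
........
........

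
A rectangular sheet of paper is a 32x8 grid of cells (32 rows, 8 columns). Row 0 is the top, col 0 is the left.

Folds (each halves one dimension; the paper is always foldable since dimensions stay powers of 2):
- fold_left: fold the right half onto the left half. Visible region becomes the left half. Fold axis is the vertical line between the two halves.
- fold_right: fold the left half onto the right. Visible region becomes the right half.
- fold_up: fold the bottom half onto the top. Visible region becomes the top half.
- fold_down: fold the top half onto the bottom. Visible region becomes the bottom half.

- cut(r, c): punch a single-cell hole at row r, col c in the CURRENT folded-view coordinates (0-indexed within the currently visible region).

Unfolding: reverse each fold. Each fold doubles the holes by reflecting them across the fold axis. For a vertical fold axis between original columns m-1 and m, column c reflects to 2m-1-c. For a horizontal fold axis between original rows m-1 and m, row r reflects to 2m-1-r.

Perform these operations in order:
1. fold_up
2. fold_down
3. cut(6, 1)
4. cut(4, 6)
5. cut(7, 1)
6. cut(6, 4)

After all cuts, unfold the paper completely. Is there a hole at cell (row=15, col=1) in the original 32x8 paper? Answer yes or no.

Answer: yes

Derivation:
Op 1 fold_up: fold axis h@16; visible region now rows[0,16) x cols[0,8) = 16x8
Op 2 fold_down: fold axis h@8; visible region now rows[8,16) x cols[0,8) = 8x8
Op 3 cut(6, 1): punch at orig (14,1); cuts so far [(14, 1)]; region rows[8,16) x cols[0,8) = 8x8
Op 4 cut(4, 6): punch at orig (12,6); cuts so far [(12, 6), (14, 1)]; region rows[8,16) x cols[0,8) = 8x8
Op 5 cut(7, 1): punch at orig (15,1); cuts so far [(12, 6), (14, 1), (15, 1)]; region rows[8,16) x cols[0,8) = 8x8
Op 6 cut(6, 4): punch at orig (14,4); cuts so far [(12, 6), (14, 1), (14, 4), (15, 1)]; region rows[8,16) x cols[0,8) = 8x8
Unfold 1 (reflect across h@8): 8 holes -> [(0, 1), (1, 1), (1, 4), (3, 6), (12, 6), (14, 1), (14, 4), (15, 1)]
Unfold 2 (reflect across h@16): 16 holes -> [(0, 1), (1, 1), (1, 4), (3, 6), (12, 6), (14, 1), (14, 4), (15, 1), (16, 1), (17, 1), (17, 4), (19, 6), (28, 6), (30, 1), (30, 4), (31, 1)]
Holes: [(0, 1), (1, 1), (1, 4), (3, 6), (12, 6), (14, 1), (14, 4), (15, 1), (16, 1), (17, 1), (17, 4), (19, 6), (28, 6), (30, 1), (30, 4), (31, 1)]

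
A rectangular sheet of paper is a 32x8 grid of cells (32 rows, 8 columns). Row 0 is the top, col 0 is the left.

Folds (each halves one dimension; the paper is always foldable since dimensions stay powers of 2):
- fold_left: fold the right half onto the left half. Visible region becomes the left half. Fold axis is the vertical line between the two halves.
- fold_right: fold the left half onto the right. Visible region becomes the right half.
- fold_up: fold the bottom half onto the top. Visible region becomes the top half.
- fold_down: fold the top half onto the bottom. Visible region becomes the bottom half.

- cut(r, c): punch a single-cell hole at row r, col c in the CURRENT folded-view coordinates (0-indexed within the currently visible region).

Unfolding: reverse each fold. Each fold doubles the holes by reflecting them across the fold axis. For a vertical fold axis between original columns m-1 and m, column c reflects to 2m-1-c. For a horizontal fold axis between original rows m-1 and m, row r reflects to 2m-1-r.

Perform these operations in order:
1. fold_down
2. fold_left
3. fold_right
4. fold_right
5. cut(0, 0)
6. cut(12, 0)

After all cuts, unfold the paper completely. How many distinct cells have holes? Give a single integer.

Answer: 32

Derivation:
Op 1 fold_down: fold axis h@16; visible region now rows[16,32) x cols[0,8) = 16x8
Op 2 fold_left: fold axis v@4; visible region now rows[16,32) x cols[0,4) = 16x4
Op 3 fold_right: fold axis v@2; visible region now rows[16,32) x cols[2,4) = 16x2
Op 4 fold_right: fold axis v@3; visible region now rows[16,32) x cols[3,4) = 16x1
Op 5 cut(0, 0): punch at orig (16,3); cuts so far [(16, 3)]; region rows[16,32) x cols[3,4) = 16x1
Op 6 cut(12, 0): punch at orig (28,3); cuts so far [(16, 3), (28, 3)]; region rows[16,32) x cols[3,4) = 16x1
Unfold 1 (reflect across v@3): 4 holes -> [(16, 2), (16, 3), (28, 2), (28, 3)]
Unfold 2 (reflect across v@2): 8 holes -> [(16, 0), (16, 1), (16, 2), (16, 3), (28, 0), (28, 1), (28, 2), (28, 3)]
Unfold 3 (reflect across v@4): 16 holes -> [(16, 0), (16, 1), (16, 2), (16, 3), (16, 4), (16, 5), (16, 6), (16, 7), (28, 0), (28, 1), (28, 2), (28, 3), (28, 4), (28, 5), (28, 6), (28, 7)]
Unfold 4 (reflect across h@16): 32 holes -> [(3, 0), (3, 1), (3, 2), (3, 3), (3, 4), (3, 5), (3, 6), (3, 7), (15, 0), (15, 1), (15, 2), (15, 3), (15, 4), (15, 5), (15, 6), (15, 7), (16, 0), (16, 1), (16, 2), (16, 3), (16, 4), (16, 5), (16, 6), (16, 7), (28, 0), (28, 1), (28, 2), (28, 3), (28, 4), (28, 5), (28, 6), (28, 7)]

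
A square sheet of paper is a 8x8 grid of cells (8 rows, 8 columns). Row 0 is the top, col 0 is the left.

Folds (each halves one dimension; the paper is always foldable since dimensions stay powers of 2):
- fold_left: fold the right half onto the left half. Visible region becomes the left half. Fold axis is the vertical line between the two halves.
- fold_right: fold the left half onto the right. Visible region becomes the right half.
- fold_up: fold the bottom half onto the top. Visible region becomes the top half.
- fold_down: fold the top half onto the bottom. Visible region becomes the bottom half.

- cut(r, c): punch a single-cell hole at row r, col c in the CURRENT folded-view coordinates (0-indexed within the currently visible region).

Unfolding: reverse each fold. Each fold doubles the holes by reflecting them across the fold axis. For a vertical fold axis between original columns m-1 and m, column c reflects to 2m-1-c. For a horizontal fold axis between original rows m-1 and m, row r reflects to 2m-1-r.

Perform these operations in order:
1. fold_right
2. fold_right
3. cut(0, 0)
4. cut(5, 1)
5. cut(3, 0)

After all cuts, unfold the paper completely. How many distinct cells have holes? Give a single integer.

Op 1 fold_right: fold axis v@4; visible region now rows[0,8) x cols[4,8) = 8x4
Op 2 fold_right: fold axis v@6; visible region now rows[0,8) x cols[6,8) = 8x2
Op 3 cut(0, 0): punch at orig (0,6); cuts so far [(0, 6)]; region rows[0,8) x cols[6,8) = 8x2
Op 4 cut(5, 1): punch at orig (5,7); cuts so far [(0, 6), (5, 7)]; region rows[0,8) x cols[6,8) = 8x2
Op 5 cut(3, 0): punch at orig (3,6); cuts so far [(0, 6), (3, 6), (5, 7)]; region rows[0,8) x cols[6,8) = 8x2
Unfold 1 (reflect across v@6): 6 holes -> [(0, 5), (0, 6), (3, 5), (3, 6), (5, 4), (5, 7)]
Unfold 2 (reflect across v@4): 12 holes -> [(0, 1), (0, 2), (0, 5), (0, 6), (3, 1), (3, 2), (3, 5), (3, 6), (5, 0), (5, 3), (5, 4), (5, 7)]

Answer: 12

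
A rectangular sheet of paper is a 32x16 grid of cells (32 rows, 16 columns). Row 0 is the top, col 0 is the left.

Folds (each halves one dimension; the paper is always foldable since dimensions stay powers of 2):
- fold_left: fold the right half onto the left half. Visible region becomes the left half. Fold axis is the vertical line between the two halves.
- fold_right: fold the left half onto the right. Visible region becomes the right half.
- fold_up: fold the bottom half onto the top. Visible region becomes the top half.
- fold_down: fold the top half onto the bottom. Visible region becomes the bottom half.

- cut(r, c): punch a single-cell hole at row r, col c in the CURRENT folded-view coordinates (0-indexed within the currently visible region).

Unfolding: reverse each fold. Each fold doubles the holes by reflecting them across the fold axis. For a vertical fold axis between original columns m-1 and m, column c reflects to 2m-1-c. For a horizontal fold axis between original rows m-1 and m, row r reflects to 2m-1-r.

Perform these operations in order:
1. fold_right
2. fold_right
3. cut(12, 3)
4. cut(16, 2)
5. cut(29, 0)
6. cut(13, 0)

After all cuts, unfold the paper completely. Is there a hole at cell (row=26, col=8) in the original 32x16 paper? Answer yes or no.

Op 1 fold_right: fold axis v@8; visible region now rows[0,32) x cols[8,16) = 32x8
Op 2 fold_right: fold axis v@12; visible region now rows[0,32) x cols[12,16) = 32x4
Op 3 cut(12, 3): punch at orig (12,15); cuts so far [(12, 15)]; region rows[0,32) x cols[12,16) = 32x4
Op 4 cut(16, 2): punch at orig (16,14); cuts so far [(12, 15), (16, 14)]; region rows[0,32) x cols[12,16) = 32x4
Op 5 cut(29, 0): punch at orig (29,12); cuts so far [(12, 15), (16, 14), (29, 12)]; region rows[0,32) x cols[12,16) = 32x4
Op 6 cut(13, 0): punch at orig (13,12); cuts so far [(12, 15), (13, 12), (16, 14), (29, 12)]; region rows[0,32) x cols[12,16) = 32x4
Unfold 1 (reflect across v@12): 8 holes -> [(12, 8), (12, 15), (13, 11), (13, 12), (16, 9), (16, 14), (29, 11), (29, 12)]
Unfold 2 (reflect across v@8): 16 holes -> [(12, 0), (12, 7), (12, 8), (12, 15), (13, 3), (13, 4), (13, 11), (13, 12), (16, 1), (16, 6), (16, 9), (16, 14), (29, 3), (29, 4), (29, 11), (29, 12)]
Holes: [(12, 0), (12, 7), (12, 8), (12, 15), (13, 3), (13, 4), (13, 11), (13, 12), (16, 1), (16, 6), (16, 9), (16, 14), (29, 3), (29, 4), (29, 11), (29, 12)]

Answer: no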